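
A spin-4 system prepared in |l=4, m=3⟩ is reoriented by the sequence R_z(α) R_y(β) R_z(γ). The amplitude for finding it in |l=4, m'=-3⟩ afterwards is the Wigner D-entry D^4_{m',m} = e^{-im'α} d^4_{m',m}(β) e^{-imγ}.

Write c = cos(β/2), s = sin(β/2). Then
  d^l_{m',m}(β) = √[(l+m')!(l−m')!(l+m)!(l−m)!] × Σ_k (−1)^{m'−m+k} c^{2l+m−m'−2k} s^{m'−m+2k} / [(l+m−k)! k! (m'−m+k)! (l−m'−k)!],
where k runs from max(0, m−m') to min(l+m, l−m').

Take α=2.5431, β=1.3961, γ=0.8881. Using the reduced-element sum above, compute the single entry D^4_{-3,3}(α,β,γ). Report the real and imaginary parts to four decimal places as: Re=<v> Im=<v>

First d^4_{-3,3}(β=1.3961), then the phase factors e^{-i(-3)α} and e^{-i(3)γ}:
With c≡cos(β/2)=0.766097 and s≡sin(β/2)=0.642725, N=[1·5040·5040·1]^{1/2}=5040.000000
The bounds max(0,m−m')=6 and min(l+m,l−m')=7 give 2 terms
  k=6: (−1)^0·5040.0000/(720)·0.7661^2·0.6427^6 = +0.289612
  k=7: (−1)^1·5040.0000/(5040)·0.7661^0·0.6427^8 = -0.029121
d^4_{-3,3}(1.3961) = +0.289612 -0.029121 = +0.260491
Phases: e^{-i·(-3)·2.5431}=+0.222796+0.974865i, e^{-i·(3)·0.8881}=-0.888242-0.459376i ⇒ D=+0.065105-0.252224i

Re=0.0651 Im=-0.2522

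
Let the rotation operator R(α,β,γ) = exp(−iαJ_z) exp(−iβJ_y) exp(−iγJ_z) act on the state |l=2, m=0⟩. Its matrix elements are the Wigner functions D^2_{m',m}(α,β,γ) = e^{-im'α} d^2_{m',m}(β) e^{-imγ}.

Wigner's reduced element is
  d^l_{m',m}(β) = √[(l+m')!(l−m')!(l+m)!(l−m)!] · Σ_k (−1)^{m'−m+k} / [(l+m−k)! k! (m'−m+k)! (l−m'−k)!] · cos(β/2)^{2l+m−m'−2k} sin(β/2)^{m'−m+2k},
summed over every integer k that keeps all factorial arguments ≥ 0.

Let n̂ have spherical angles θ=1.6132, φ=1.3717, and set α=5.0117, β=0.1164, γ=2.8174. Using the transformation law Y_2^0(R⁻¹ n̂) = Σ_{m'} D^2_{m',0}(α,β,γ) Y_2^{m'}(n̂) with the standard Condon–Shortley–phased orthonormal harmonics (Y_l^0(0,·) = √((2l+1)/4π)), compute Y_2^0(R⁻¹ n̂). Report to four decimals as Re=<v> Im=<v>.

Need the full column D^2_{m',0} for m'=−2..2 at α=5.0117, β=0.1164, γ=2.8174.
cos(β/2)=0.998307, sin(β/2)=0.058167
d^2_{-2,0}: single k=2 term ⇒ +0.008260;  D = -0.006823-0.004654i
d^2_{-1,0}: k∈[1..2] ⇒ +0.141757 -0.000481 = +0.141276;  D = +0.041657-0.134995i
d^2_{0,0}: k∈[0..2] ⇒ +0.993245 -0.013488 +0.000011 = +0.979768;  D = +0.979768+0.000000i
d^2_{1,0}: k∈[0..1] ⇒ -0.141757 +0.000481 = -0.141276;  D = -0.041657-0.134995i
d^2_{2,0}: single k=0 term ⇒ +0.008260;  D = -0.006823+0.004654i
Y_2^{m'}(θ=1.6132,φ=1.3717) and Σ D·Y over m':
  (-0.0068-0.0047i)·(-0.3554-0.1495i)  (+0.0417-0.1350i)·(-0.0065+0.0321i)  (+0.9798+0.0000i)·(-0.3137+0.0000i)  (-0.0417-0.1350i)·(+0.0065+0.0321i)  (-0.0068+0.0047i)·(-0.3554+0.1495i)
Y_2^0(R⁻¹ n̂) = -0.295766+0.000000i

Re=-0.2958 Im=0.0000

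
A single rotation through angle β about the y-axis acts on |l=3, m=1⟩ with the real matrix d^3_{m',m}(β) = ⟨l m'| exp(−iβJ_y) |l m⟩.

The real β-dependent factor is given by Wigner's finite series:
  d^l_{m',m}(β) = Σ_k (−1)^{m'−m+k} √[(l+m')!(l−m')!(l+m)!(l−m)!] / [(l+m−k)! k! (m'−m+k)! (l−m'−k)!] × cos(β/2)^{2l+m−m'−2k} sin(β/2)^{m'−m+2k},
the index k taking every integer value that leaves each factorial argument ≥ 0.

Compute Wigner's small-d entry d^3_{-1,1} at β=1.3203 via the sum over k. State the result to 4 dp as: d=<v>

d^3_{-1,1}(β=1.3203) via Wigner's sum:
With c≡cos(β/2)=0.789900 and s≡sin(β/2)=0.613235, N=[2·24·24·2]^{1/2}=48.000000
The bounds max(0,m−m')=2 and min(l+m,l−m')=4 give 3 terms
  k=2: (−1)^0·48.0000/(8)·0.7899^4·0.6132^2 = +0.878405
  k=3: (−1)^1·48.0000/(6)·0.7899^2·0.6132^4 = -0.705900
  k=4: (−1)^2·48.0000/(48)·0.7899^0·0.6132^6 = +0.053182
d^3_{-1,1}(1.3203) = +0.878405 -0.705900 +0.053182 = +0.225686

d=0.2257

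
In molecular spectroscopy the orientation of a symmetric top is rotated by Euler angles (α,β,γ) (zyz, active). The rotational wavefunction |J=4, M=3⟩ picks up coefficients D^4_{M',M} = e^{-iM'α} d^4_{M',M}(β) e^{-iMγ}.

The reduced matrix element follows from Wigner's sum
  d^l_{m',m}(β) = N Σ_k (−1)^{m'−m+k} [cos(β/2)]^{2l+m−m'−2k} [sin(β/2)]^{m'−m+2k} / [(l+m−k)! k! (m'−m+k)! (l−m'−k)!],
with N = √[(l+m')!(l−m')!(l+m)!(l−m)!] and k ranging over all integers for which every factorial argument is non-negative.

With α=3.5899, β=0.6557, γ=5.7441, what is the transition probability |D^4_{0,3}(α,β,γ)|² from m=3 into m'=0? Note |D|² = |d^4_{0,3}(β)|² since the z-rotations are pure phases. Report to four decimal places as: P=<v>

Split into d^4_{0,3}(β=0.6557) × two z-phases.
c=cos(0.6557/2)=0.946737, s=sin(0.6557/2)=0.322008; N=√[24·24·5040·1]=1703.830978
k: max(0,(3)−(0))=3 … min(4+(3),4−(0))=4
  k=3: (−1)^0·1703.8310/(144)·0.9467^5·0.3220^3 = +0.300477
  k=4: (−1)^1·1703.8310/(144)·0.9467^3·0.3220^5 = -0.034761
d^4_{0,3}(0.6557) = +0.300477 -0.034761 = +0.265717
|D^4_{0,3}|² = |d^4_{0,3}(β)|² = (+0.265717)² = 0.070605 (the z-rotation phases have unit modulus)

P=0.0706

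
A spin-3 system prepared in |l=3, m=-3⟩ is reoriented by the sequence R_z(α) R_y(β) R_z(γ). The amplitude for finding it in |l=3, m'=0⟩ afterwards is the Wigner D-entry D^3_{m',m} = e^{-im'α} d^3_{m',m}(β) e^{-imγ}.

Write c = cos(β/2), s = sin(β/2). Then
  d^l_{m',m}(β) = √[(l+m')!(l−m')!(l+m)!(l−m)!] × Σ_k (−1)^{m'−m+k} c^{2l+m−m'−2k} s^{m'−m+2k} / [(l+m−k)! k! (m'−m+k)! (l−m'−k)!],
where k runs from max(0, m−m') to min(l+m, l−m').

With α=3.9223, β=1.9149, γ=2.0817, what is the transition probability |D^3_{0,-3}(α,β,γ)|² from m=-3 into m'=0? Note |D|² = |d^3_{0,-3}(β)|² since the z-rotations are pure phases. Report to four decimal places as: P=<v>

Split into d^3_{0,-3}(β=1.9149) × two z-phases.
With c≡cos(β/2)=0.575607 and s≡sin(β/2)=0.817726, N=[6·6·1·720]^{1/2}=160.996894
The bounds max(0,m−m')=0 and min(l+m,l−m')=0 give 1 term
  k=0: (−1)^3·160.9969/(36)·0.5756^3·0.8177^3 = -0.466356
d^3_{0,-3}(1.9149) = -0.466356
|D^3_{0,-3}|² = |d^3_{0,-3}(β)|² = (-0.466356)² = 0.217488 (the z-rotation phases have unit modulus)

P=0.2175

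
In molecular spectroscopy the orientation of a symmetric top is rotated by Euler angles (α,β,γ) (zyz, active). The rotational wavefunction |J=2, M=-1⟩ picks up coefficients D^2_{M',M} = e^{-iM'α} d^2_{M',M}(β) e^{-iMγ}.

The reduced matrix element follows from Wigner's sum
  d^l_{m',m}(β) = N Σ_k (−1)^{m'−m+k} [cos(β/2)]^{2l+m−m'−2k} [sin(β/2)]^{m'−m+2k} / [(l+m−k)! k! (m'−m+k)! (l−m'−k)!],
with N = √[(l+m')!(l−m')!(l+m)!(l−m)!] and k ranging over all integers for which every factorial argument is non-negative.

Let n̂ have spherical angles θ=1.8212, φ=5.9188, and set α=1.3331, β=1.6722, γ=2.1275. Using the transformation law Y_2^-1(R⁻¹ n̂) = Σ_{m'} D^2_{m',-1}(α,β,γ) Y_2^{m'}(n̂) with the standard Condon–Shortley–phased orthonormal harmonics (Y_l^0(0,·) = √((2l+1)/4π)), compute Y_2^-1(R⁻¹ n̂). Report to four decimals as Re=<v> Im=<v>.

Re=0.0712 Im=0.0215

Need the full column D^2_{m',-1} for m'=−2..2 at α=1.3331, β=1.6722, γ=2.1275.
cos(β/2)=0.670362, sin(β/2)=0.742034
d^2_{-2,-1}: single k=1 term ⇒ +0.447077;  D = +0.036312-0.445599i
d^2_{-1,-1}: k∈[0..1] ⇒ +0.201947 -0.742314 = -0.540367;  D = +0.513104+0.169472i
d^2_{0,-1}: k∈[0..1] ⇒ -0.547555 +0.670899 = +0.123344;  D = -0.065174+0.104719i
d^2_{1,-1}: k∈[0..1] ⇒ +0.742314 -0.303177 = +0.439138;  D = +0.307709+0.313300i
d^2_{2,-1}: single k=0 term ⇒ -0.547787;  D = -0.470207+0.281026i
Y_2^{m'}(θ=1.8212,φ=5.9188) and Σ D·Y over m':
  (+0.0363-0.4456i)·(+0.2705+0.2414i)  (+0.5131+0.1695i)·(-0.1733-0.0661i)  (-0.0652+0.1047i)·(-0.2573+0.0000i)  (+0.3077+0.3133i)·(+0.1733-0.0661i)  (-0.4702+0.2810i)·(+0.2705-0.2414i)
Y_2^-1(R⁻¹ n̂) = +0.071172+0.021514i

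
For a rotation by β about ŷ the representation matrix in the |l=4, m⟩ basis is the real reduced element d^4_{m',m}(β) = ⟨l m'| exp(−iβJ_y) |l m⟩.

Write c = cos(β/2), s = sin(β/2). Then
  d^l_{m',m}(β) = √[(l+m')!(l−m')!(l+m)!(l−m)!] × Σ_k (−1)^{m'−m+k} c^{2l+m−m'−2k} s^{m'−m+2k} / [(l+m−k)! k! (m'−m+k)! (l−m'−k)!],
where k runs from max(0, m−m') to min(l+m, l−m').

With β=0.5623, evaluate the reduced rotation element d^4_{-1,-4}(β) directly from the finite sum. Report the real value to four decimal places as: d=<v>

d=-0.1308

d^4_{-1,-4}(β=0.5623) via Wigner's sum:
c=cos(0.5623/2)=0.960737, s=sin(0.5623/2)=0.277461; N=√[6·120·1·40320]=5387.986637
k: max(0,(-4)−(-1))=0 … min(4+(-4),4−(-1))=0
  k=0: (−1)^3·5387.9866/(720)·0.9607^5·0.2775^3 = -0.130834
d^4_{-1,-4}(0.5623) = -0.130834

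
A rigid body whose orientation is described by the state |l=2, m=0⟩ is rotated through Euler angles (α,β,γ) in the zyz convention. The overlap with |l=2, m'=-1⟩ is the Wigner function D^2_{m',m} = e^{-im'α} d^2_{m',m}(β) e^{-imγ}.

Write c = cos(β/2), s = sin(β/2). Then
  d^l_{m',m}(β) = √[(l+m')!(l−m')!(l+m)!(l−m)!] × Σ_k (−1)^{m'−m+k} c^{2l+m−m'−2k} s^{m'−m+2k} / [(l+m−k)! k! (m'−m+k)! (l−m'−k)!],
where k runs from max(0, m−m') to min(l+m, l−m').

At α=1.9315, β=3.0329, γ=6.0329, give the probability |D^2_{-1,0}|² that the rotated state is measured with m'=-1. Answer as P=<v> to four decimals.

P=0.0174

D^2_{-1,0}(1.9315,3.0329,6.0329) = e^{-i·-1·1.9315}·d^2_{-1,0}(3.0329)·e^{-i·0·6.0329}. Compute d first:
Half-angle: c=0.054320, s=0.998524. N=√(1·6·2·2)=4.898979
Admissible k: 1..2 (factorial args all ≥0)
  k=1: (−1)^0·4.8990/(2)·0.0543^3·0.9985^1 = +0.000392
  k=2: (−1)^1·4.8990/(2)·0.0543^1·0.9985^3 = -0.132467
d^2_{-1,0}(3.0329) = +0.000392 -0.132467 = -0.132075
|D^2_{-1,0}|² = |d^2_{-1,0}(β)|² = (-0.132075)² = 0.017444 (the z-rotation phases have unit modulus)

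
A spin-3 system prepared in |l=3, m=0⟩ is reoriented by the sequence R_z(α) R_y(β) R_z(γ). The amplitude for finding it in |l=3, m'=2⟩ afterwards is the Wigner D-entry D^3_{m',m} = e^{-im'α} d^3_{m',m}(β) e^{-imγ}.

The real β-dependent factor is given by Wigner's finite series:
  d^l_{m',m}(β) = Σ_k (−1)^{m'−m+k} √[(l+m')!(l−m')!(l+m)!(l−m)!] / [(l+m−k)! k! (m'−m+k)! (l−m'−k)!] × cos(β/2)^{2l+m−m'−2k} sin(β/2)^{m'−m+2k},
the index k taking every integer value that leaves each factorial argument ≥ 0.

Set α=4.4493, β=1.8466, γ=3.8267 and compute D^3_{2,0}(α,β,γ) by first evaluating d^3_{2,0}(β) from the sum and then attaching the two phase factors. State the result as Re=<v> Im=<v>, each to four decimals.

First d^3_{2,0}(β=1.8466), then the phase factors e^{-i(2)α} and e^{-i(0)γ}:
With c≡cos(β/2)=0.603191 and s≡sin(β/2)=0.797596, N=[120·1·6·6]^{1/2}=65.726707
k∈{0,1} keeps every argument non-negative
  k=0: (−1)^2·65.7267/(12)·0.6032^4·0.7976^2 = +0.461262
  k=1: (−1)^3·65.7267/(12)·0.6032^2·0.7976^4 = -0.806499
d^3_{2,0}(1.8466) = +0.461262 -0.806499 = -0.345237
Phases: e^{-i·(2)·4.4493}=-0.864733-0.502232i, e^{-i·(0)·3.8267}=+1.000000+0.000000i ⇒ D=+0.298538+0.173389i

Re=0.2985 Im=0.1734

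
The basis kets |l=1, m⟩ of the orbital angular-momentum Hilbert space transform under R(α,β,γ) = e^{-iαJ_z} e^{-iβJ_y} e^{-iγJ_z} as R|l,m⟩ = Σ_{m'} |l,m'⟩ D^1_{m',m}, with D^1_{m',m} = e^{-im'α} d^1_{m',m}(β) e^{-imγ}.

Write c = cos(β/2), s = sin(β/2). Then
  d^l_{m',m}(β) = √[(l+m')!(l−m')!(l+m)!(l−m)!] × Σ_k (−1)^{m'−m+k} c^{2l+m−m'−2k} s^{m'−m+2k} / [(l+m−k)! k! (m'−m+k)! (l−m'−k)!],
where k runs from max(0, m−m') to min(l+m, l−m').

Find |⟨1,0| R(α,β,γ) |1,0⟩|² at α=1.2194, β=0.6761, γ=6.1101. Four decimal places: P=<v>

First d^1_{0,0}(β=0.6761), then the phase factors e^{-i(0)α} and e^{-i(0)γ}:
With c≡cos(β/2)=0.943403 and s≡sin(β/2)=0.331648, N=[1·1·1·1]^{1/2}=1.000000
k: max(0,(0)−(0))=0 … min(1+(0),1−(0))=1
  k=0: (−1)^0·1.0000/(1)·0.9434^2·0.3316^0 = +0.890010
  k=1: (−1)^1·1.0000/(1)·0.9434^0·0.3316^2 = -0.109990
d^1_{0,0}(0.6761) = +0.890010 -0.109990 = +0.780019
|D^1_{0,0}|² = |d^1_{0,0}(β)|² = (+0.780019)² = 0.608430 (the z-rotation phases have unit modulus)

P=0.6084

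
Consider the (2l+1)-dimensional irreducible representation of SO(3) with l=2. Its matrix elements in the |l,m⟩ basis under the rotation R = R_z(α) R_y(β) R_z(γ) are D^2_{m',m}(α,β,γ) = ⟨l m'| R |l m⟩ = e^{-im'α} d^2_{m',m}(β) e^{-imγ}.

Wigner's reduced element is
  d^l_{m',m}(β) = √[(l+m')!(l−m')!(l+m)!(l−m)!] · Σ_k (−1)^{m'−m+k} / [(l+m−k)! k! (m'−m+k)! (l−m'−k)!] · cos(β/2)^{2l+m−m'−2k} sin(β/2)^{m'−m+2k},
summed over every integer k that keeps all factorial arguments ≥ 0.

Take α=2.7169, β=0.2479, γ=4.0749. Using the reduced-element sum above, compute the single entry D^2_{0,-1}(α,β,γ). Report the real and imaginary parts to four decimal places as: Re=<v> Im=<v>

Re=0.1734 Im=0.2341

Split into d^2_{0,-1}(β=0.2479) × two z-phases.
c=cos(0.2479/2)=0.992328, s=sin(0.2479/2)=0.123633; N=√[2·2·1·6]=4.898979
The bounds max(0,m−m')=0 and min(l+m,l−m')=1 give 2 terms
  k=0: (−1)^1·4.8990/(2)·0.9923^3·0.1236^1 = -0.295921
  k=1: (−1)^2·4.8990/(2)·0.9923^1·0.1236^3 = +0.004593
d^2_{0,-1}(0.2479) = -0.295921 +0.004593 = -0.291327
D = (+1.000000+0.000000i)·(-0.291327)·(-0.595179-0.803593i) = +0.173392+0.234109i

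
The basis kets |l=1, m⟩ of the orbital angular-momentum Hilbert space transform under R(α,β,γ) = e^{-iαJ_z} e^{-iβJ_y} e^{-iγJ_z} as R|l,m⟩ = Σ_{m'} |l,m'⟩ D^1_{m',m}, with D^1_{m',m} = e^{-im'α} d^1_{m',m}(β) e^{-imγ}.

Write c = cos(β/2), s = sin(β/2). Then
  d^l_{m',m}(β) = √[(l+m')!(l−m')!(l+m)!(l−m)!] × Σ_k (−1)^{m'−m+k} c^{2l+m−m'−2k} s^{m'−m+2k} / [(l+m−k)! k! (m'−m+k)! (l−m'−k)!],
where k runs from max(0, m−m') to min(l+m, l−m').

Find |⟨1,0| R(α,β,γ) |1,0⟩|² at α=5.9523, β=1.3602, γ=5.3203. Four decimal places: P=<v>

P=0.0437

D^1_{0,0}(5.9523,1.3602,5.3203) = e^{-i·0·5.9523}·d^1_{0,0}(1.3602)·e^{-i·0·5.3203}. Compute d first:
c=cos(1.3602/2)=0.777510, s=sin(1.3602/2)=0.628871; N=√[1·1·1·1]=1.000000
k∈{0,1} keeps every argument non-negative
  k=0: (−1)^0·1.0000/(1)·0.7775^2·0.6289^0 = +0.604522
  k=1: (−1)^1·1.0000/(1)·0.7775^0·0.6289^2 = -0.395478
d^1_{0,0}(1.3602) = +0.604522 -0.395478 = +0.209043
|D^1_{0,0}|² = |d^1_{0,0}(β)|² = (+0.209043)² = 0.043699 (the z-rotation phases have unit modulus)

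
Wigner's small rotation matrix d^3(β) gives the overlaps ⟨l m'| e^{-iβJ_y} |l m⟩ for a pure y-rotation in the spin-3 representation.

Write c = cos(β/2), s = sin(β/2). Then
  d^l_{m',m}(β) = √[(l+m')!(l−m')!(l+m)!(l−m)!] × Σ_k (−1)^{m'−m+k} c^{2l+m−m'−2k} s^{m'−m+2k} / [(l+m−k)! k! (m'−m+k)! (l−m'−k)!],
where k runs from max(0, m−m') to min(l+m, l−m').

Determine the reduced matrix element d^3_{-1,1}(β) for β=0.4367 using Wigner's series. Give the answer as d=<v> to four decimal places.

d=0.2391

d^3_{-1,1}(β=0.4367) via Wigner's sum:
c=cos(0.4367/2)=0.976256, s=sin(0.4367/2)=0.216619; N=√[2·24·24·2]=48.000000
The bounds max(0,m−m')=2 and min(l+m,l−m')=4 give 3 terms
  k=2: (−1)^0·48.0000/(8)·0.9763^4·0.2166^2 = +0.255741
  k=3: (−1)^1·48.0000/(6)·0.9763^2·0.2166^4 = -0.016788
  k=4: (−1)^2·48.0000/(48)·0.9763^0·0.2166^6 = +0.000103
d^3_{-1,1}(0.4367) = +0.255741 -0.016788 +0.000103 = +0.239056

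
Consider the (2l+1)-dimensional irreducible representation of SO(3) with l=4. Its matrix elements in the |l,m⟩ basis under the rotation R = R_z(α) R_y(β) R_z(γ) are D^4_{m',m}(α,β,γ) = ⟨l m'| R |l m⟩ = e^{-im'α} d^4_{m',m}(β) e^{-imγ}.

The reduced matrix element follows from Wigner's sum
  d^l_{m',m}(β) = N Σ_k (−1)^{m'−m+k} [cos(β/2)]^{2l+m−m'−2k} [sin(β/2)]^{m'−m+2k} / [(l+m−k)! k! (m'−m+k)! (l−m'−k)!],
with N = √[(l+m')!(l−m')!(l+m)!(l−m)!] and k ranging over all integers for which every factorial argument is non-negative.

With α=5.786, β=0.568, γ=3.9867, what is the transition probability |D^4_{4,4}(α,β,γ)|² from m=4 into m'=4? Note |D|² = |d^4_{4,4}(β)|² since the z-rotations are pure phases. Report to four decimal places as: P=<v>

P=0.5199

First d^4_{4,4}(β=0.568), then the phase factors e^{-i(4)α} and e^{-i(4)γ}:
Half-angle: c=0.959942, s=0.280198. N=√(40320·1·40320·1)=40320.000000
The bounds max(0,m−m')=0 and min(l+m,l−m')=0 give 1 term
  k=0: (−1)^0·40320.0000/(40320)·0.9599^8·0.2802^0 = +0.721043
d^4_{4,4}(0.568) = +0.721043
|D^4_{4,4}|² = |d^4_{4,4}(β)|² = (+0.721043)² = 0.519903 (the z-rotation phases have unit modulus)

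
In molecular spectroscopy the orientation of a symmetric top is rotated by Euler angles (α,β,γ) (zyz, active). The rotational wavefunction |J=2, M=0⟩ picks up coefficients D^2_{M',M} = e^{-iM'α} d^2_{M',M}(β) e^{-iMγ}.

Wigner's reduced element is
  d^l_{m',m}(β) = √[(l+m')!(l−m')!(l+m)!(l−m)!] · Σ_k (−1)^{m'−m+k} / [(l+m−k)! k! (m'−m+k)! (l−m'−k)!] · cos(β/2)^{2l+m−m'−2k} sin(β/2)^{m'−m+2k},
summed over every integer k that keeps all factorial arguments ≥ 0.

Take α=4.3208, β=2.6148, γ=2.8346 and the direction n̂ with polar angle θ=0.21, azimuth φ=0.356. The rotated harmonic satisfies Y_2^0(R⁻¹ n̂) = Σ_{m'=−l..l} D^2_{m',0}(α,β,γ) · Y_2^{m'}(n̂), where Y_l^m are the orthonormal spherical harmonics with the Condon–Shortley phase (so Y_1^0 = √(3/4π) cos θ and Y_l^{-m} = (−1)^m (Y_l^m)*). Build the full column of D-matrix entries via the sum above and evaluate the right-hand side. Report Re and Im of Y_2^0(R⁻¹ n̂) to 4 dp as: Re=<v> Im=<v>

Re=0.4797 Im=0.0000

Need the full column D^2_{m',0} for m'=−2..2 at α=4.3208, β=2.6148, γ=2.8346.
cos(β/2)=0.260361, sin(β/2)=0.965511
d^2_{-2,0}: single k=2 term ⇒ +0.154790;  D = -0.109696+0.109210i
d^2_{-1,0}: k∈[1..2] ⇒ +0.041741 -0.574016 = -0.532275;  D = +0.203147+0.491984i
d^2_{0,0}: k∈[0..2] ⇒ +0.004595 -0.252771 +0.869019 = +0.620843;  D = +0.620843+0.000000i
d^2_{1,0}: k∈[0..1] ⇒ -0.041741 +0.574016 = +0.532275;  D = -0.203147+0.491984i
d^2_{2,0}: single k=0 term ⇒ +0.154790;  D = -0.109696-0.109210i
Y_2^{m'}(θ=0.21,φ=0.356) and Σ D·Y over m':
  (-0.1097+0.1092i)·(+0.0127-0.0110i)  (+0.2031+0.4920i)·(+0.1476-0.0549i)  (+0.6208+0.0000i)·(+0.5897+0.0000i)  (-0.2031+0.4920i)·(-0.1476-0.0549i)  (-0.1097-0.1092i)·(+0.0127+0.0110i)
Y_2^0(R⁻¹ n̂) = +0.479695-0.000000i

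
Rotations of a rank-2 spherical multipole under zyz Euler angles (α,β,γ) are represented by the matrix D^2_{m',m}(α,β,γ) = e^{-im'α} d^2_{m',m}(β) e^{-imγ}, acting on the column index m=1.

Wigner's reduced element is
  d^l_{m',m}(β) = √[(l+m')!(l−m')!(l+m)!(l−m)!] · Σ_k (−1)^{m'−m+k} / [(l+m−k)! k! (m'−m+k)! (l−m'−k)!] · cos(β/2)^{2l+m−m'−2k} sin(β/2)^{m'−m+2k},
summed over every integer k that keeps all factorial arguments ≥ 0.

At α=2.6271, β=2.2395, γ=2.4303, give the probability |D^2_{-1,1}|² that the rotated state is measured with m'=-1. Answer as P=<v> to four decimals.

D^2_{-1,1}(2.6271,2.2395,2.4303) = e^{-i·-1·2.6271}·d^2_{-1,1}(2.2395)·e^{-i·1·2.4303}. Compute d first:
Half-angle: c=0.435907, s=0.899991. N=√(1·6·6·1)=6.000000
Admissible k: 2..3 (factorial args all ≥0)
  k=2: (−1)^0·6.0000/(2)·0.4359^2·0.9000^2 = +0.461728
  k=3: (−1)^1·6.0000/(6)·0.4359^0·0.9000^4 = -0.656075
d^2_{-1,1}(2.2395) = +0.461728 -0.656075 = -0.194347
|D^2_{-1,1}|² = |d^2_{-1,1}(β)|² = (-0.194347)² = 0.037771 (the z-rotation phases have unit modulus)

P=0.0378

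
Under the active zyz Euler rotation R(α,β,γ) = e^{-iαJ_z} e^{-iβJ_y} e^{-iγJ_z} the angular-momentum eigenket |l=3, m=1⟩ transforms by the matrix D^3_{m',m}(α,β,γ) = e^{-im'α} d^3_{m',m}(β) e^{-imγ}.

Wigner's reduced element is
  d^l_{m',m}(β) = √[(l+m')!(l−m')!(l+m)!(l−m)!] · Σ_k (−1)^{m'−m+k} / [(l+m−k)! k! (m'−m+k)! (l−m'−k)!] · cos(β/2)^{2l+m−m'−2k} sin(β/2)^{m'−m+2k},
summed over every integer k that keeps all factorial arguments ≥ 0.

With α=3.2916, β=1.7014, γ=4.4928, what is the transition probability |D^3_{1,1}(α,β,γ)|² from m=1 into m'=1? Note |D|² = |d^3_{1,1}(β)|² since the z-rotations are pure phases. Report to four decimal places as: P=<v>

P=0.0037

D^3_{1,1}(3.2916,1.7014,4.4928) = e^{-i·1·3.2916}·d^3_{1,1}(1.7014)·e^{-i·1·4.4928}. Compute d first:
Half-angle: c=0.659457, s=0.751742. N=√(24·2·24·2)=48.000000
k∈{0,1,2} keeps every argument non-negative
  k=0: (−1)^0·48.0000/(48)·0.6595^6·0.7517^0 = +0.082247
  k=1: (−1)^1·48.0000/(6)·0.6595^4·0.7517^2 = -0.855016
  k=2: (−1)^2·48.0000/(8)·0.6595^2·0.7517^4 = +0.833297
d^3_{1,1}(1.7014) = +0.082247 -0.855016 +0.833297 = +0.060529
|D^3_{1,1}|² = |d^3_{1,1}(β)|² = (+0.060529)² = 0.003664 (the z-rotation phases have unit modulus)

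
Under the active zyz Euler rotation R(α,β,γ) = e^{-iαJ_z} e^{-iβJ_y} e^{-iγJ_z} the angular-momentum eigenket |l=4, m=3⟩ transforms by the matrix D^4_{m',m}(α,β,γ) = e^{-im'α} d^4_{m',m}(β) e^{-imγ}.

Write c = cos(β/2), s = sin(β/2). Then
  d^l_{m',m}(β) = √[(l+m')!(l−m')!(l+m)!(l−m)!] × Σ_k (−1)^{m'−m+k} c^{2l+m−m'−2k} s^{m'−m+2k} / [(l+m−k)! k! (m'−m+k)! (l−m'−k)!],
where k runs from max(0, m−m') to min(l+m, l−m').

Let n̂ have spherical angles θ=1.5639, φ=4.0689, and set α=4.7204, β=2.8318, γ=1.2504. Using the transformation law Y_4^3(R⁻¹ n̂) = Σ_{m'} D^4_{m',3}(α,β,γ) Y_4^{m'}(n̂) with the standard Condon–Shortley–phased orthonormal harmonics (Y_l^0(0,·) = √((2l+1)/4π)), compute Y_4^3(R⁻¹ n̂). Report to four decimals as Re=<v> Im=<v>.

Need the full column D^4_{m',3} for m'=−4..4 at α=4.7204, β=2.8318, γ=1.2504.
cos(β/2)=0.154278, sin(β/2)=0.988028
d^4_{-4,3}: single k=7 term ⇒ +0.401080;  D = -0.336023+0.218983i
d^4_{-3,3}: k∈[6..7] ⇒ +0.154995 -0.908139 = -0.753144;  D = +0.416246+0.627666i
d^4_{-2,3}: k∈[5..6] ⇒ +0.038810 -0.530579 = -0.491770;  D = -0.407648+0.275065i
d^4_{-1,3}: k∈[4..5] ⇒ +0.007142 -0.175748 = -0.168606;  D = -0.095424-0.139005i
d^4_{0,3}: k∈[3..4] ⇒ +0.000997 -0.040909 = -0.039912;  D = +0.032722-0.022851i
d^4_{1,3}: k∈[2..3] ⇒ +0.000104 -0.007142 = -0.007037;  D = +0.004075+0.005737i
d^4_{2,3}: k∈[1..2] ⇒ +0.000008 -0.000946 = -0.000939;  D = -0.000761+0.000550i
d^4_{3,3}: k∈[0..1] ⇒ +0.000000 -0.000092 = -0.000092;  D = -0.000054-0.000074i
d^4_{4,3}: single k=0 term ⇒ -0.000006;  D = +0.000005-0.000003i
Y_4^{m'}(θ=1.5639,φ=4.0689) and Σ D·Y over m':
  (-0.3360+0.2190i)·(-0.3731+0.2379i)  (+0.4162+0.6277i)·(+0.0081+0.0030i)  (-0.4076+0.2751i)·(+0.0936+0.3210i)  (-0.0954-0.1390i)·(+0.0059-0.0078i)  (+0.0327-0.0229i)·(+0.3172+0.0000i)  (+0.0041+0.0057i)·(-0.0059-0.0078i)  (-0.0008+0.0005i)·(+0.0936-0.3210i)  (-0.0001-0.0001i)·(-0.0081+0.0030i)  (+0.0000-0.0000i)·(-0.3731-0.2379i)
Y_4^3(R⁻¹ n̂) = -0.042888-0.267499i

Re=-0.0429 Im=-0.2675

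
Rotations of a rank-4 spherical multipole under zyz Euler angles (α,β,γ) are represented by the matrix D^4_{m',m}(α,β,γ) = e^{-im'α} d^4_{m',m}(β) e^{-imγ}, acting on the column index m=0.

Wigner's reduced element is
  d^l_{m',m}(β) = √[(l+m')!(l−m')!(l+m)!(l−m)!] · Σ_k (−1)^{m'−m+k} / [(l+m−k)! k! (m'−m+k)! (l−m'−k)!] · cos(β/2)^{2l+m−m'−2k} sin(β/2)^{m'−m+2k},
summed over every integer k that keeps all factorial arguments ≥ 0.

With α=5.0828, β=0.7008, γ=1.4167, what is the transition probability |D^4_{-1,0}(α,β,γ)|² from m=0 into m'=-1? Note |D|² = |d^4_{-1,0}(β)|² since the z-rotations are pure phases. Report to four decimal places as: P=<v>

P=0.0901

Split into d^4_{-1,0}(β=0.7008) × two z-phases.
Half-angle: c=0.939235, s=0.343274. N=√(6·120·24·24)=643.987578
k: max(0,(0)−(-1))=1 … min(4+(0),4−(-1))=4
  k=1: (−1)^0·643.9876/(144)·0.9392^7·0.3433^1 = +0.989867
  k=2: (−1)^1·643.9876/(24)·0.9392^5·0.3433^3 = -0.793341
  k=3: (−1)^2·643.9876/(24)·0.9392^3·0.3433^5 = +0.105972
  k=4: (−1)^3·643.9876/(144)·0.9392^1·0.3433^7 = -0.002359
d^4_{-1,0}(0.7008) = +0.989867 -0.793341 +0.105972 -0.002359 = +0.300139
|D^4_{-1,0}|² = |d^4_{-1,0}(β)|² = (+0.300139)² = 0.090083 (the z-rotation phases have unit modulus)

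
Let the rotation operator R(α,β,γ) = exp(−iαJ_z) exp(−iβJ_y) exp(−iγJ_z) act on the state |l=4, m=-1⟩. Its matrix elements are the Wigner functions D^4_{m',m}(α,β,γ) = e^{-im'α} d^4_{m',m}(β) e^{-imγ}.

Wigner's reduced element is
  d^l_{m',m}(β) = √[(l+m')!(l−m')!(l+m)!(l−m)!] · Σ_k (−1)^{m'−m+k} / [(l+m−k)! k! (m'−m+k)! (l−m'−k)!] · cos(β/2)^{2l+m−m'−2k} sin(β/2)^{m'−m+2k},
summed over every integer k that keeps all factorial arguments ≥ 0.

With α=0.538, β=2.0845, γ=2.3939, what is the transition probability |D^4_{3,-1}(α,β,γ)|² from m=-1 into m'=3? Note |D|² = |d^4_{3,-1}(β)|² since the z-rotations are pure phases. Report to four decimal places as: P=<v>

First d^4_{3,-1}(β=2.0845), then the phase factors e^{-i(3)α} and e^{-i(-1)γ}:
With c≡cos(β/2)=0.504279 and s≡sin(β/2)=0.863541, N=[5040·1·6·120]^{1/2}=1904.940944
The bounds max(0,m−m')=0 and min(l+m,l−m')=1 give 2 terms
  k=0: (−1)^4·1904.9409/(144)·0.5043^4·0.8635^4 = +0.475700
  k=1: (−1)^5·1904.9409/(240)·0.5043^2·0.8635^6 = -0.836969
d^4_{3,-1}(2.0845) = +0.475700 -0.836969 = -0.361269
|D^4_{3,-1}|² = |d^4_{3,-1}(β)|² = (-0.361269)² = 0.130515 (the z-rotation phases have unit modulus)

P=0.1305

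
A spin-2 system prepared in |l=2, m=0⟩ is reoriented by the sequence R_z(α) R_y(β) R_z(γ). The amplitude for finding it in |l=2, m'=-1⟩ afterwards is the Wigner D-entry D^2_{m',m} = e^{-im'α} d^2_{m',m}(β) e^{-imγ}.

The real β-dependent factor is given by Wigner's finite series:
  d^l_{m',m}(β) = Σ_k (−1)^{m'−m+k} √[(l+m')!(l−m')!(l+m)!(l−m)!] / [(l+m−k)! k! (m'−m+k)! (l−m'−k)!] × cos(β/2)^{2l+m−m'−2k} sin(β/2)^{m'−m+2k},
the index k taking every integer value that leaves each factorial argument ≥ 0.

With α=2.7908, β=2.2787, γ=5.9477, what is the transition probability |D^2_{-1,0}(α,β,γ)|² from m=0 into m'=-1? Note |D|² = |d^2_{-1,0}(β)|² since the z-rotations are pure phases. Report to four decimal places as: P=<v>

P=0.3661

First d^2_{-1,0}(β=2.2787), then the phase factors e^{-i(-1)α} and e^{-i(0)γ}:
c=cos(2.2787/2)=0.418185, s=sin(2.2787/2)=0.908362; N=√[1·6·2·2]=4.898979
Admissible k: 1..2 (factorial args all ≥0)
  k=1: (−1)^0·4.8990/(2)·0.4182^3·0.9084^1 = +0.162720
  k=2: (−1)^1·4.8990/(2)·0.4182^1·0.9084^3 = -0.767752
d^2_{-1,0}(2.2787) = +0.162720 -0.767752 = -0.605032
|D^2_{-1,0}|² = |d^2_{-1,0}(β)|² = (-0.605032)² = 0.366064 (the z-rotation phases have unit modulus)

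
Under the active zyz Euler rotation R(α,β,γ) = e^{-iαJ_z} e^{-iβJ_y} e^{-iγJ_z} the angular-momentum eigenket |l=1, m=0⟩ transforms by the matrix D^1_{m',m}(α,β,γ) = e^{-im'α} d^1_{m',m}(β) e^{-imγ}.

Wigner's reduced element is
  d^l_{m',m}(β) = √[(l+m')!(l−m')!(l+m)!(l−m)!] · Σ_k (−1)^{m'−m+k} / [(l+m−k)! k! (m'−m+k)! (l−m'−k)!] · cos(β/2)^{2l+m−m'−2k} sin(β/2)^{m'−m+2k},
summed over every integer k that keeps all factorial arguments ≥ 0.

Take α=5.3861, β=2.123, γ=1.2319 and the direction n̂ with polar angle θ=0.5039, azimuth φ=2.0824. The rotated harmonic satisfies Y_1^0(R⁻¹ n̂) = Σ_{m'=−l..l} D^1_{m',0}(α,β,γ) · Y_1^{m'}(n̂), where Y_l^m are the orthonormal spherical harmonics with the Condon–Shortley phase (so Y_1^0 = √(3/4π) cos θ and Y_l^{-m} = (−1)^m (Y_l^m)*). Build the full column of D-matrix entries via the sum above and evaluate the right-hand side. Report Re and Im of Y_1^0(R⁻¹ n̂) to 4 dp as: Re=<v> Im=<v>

Need the full column D^1_{m',0} for m'=−1..1 at α=5.3861, β=2.123, γ=1.2319.
cos(β/2)=0.487563, sin(β/2)=0.873088
d^1_{-1,0}: single k=1 term ⇒ +0.602010;  D = +0.375588-0.470478i
d^1_{0,0}: k∈[0..1] ⇒ +0.237718 -0.762282 = -0.524565;  D = -0.524565+0.000000i
d^1_{1,0}: single k=0 term ⇒ -0.602010;  D = -0.375588-0.470478i
Y_1^{m'}(θ=0.5039,φ=2.0824) and Σ D·Y over m':
  (+0.3756-0.4705i)·(-0.0817-0.1455i)  (-0.5246+0.0000i)·(+0.4279+0.0000i)  (-0.3756-0.4705i)·(+0.0817-0.1455i)
Y_1^0(R⁻¹ n̂) = -0.422668+0.000000i

Re=-0.4227 Im=0.0000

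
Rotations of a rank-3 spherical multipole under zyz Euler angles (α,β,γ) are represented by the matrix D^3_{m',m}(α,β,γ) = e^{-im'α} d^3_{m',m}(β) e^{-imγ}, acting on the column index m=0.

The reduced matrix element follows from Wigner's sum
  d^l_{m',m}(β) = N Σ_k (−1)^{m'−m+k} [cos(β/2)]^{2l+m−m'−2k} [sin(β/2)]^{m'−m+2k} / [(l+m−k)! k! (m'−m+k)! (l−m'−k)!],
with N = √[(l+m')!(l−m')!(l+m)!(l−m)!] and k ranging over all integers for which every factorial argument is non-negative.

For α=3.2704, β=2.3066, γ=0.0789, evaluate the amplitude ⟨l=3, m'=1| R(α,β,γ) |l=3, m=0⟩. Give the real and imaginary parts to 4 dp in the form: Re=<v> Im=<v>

Re=0.3987 Im=-0.0516

Split into d^3_{1,0}(β=2.3066) × two z-phases.
With c≡cos(β/2)=0.405473 and s≡sin(β/2)=0.914107, N=[24·2·6·6]^{1/2}=41.569219
k: max(0,(0)−(1))=0 … min(3+(0),3−(1))=2
  k=0: (−1)^1·41.5692/(12)·0.4055^5·0.9141^1 = -0.034705
  k=1: (−1)^2·41.5692/(4)·0.4055^3·0.9141^3 = +0.529163
  k=2: (−1)^3·41.5692/(12)·0.4055^1·0.9141^5 = -0.896474
d^3_{1,0}(2.3066) = -0.034705 +0.529163 -0.896474 = -0.402017
D = (-0.991716+0.128451i)·(-0.402017)·(+1.000000+0.000000i) = +0.398687-0.051640i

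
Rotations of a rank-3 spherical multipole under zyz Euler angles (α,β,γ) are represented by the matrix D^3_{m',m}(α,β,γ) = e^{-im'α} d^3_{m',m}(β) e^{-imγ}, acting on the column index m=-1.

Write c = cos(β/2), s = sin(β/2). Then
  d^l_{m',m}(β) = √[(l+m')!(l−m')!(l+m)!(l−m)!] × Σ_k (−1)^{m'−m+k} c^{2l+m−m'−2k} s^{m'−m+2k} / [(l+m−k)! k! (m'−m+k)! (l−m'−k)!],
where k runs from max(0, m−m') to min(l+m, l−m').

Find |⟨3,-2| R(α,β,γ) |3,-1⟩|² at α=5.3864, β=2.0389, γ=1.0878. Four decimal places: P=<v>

P=0.2076

D^3_{-2,-1}(5.3864,2.0389,1.0878) = e^{-i·-2·5.3864}·d^3_{-2,-1}(2.0389)·e^{-i·-1·1.0878}. Compute d first:
c=cos(2.0389/2)=0.523835, s=sin(2.0389/2)=0.851820; N=√[1·120·2·24]=75.894664
k∈{1,2} keeps every argument non-negative
  k=1: (−1)^0·75.8947/(24)·0.5238^5·0.8518^1 = +0.106247
  k=2: (−1)^1·75.8947/(12)·0.5238^3·0.8518^3 = -0.561896
d^3_{-2,-1}(2.0389) = +0.106247 -0.561896 = -0.455649
|D^3_{-2,-1}|² = |d^3_{-2,-1}(β)|² = (-0.455649)² = 0.207616 (the z-rotation phases have unit modulus)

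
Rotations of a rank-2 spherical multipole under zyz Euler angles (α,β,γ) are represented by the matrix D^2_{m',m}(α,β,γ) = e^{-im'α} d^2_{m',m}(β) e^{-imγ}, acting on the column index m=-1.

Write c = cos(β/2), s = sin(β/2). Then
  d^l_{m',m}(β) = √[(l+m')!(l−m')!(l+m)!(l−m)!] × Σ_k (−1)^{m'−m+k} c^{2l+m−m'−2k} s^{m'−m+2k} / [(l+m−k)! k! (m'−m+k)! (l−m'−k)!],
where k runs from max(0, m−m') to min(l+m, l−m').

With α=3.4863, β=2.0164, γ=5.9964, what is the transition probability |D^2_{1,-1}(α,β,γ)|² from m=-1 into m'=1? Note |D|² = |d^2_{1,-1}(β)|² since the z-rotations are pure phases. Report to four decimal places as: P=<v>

P=0.0097

D^2_{1,-1}(3.4863,2.0164,5.9964) = e^{-i·1·3.4863}·d^2_{1,-1}(2.0164)·e^{-i·-1·5.9964}. Compute d first:
Half-angle: c=0.533384, s=0.845873. N=√(6·1·1·6)=6.000000
k: max(0,(-1)−(1))=0 … min(2+(-1),2−(1))=1
  k=0: (−1)^2·6.0000/(2)·0.5334^2·0.8459^2 = +0.610678
  k=1: (−1)^3·6.0000/(6)·0.5334^0·0.8459^4 = -0.511942
d^2_{1,-1}(2.0164) = +0.610678 -0.511942 = +0.098735
|D^2_{1,-1}|² = |d^2_{1,-1}(β)|² = (+0.098735)² = 0.009749 (the z-rotation phases have unit modulus)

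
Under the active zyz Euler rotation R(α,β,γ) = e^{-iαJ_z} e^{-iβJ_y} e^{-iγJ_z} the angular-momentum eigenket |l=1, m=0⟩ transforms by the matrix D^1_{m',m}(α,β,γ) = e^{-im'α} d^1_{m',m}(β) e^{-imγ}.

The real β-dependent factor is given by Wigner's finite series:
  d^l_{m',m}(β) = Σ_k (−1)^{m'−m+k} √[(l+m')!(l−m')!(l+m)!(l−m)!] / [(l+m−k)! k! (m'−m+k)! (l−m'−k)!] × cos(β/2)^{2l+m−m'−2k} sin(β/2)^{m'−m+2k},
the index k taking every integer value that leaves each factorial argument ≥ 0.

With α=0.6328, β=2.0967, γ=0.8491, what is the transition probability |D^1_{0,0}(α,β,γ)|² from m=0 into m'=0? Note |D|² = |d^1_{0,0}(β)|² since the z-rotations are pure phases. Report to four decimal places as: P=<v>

Split into d^1_{0,0}(β=2.0967) × two z-phases.
With c≡cos(β/2)=0.499002 and s≡sin(β/2)=0.866601, N=[1·1·1·1]^{1/2}=1.000000
The bounds max(0,m−m')=0 and min(l+m,l−m')=1 give 2 terms
  k=0: (−1)^0·1.0000/(1)·0.4990^2·0.8666^0 = +0.249003
  k=1: (−1)^1·1.0000/(1)·0.4990^0·0.8666^2 = -0.750997
d^1_{0,0}(2.0967) = +0.249003 -0.750997 = -0.501995
|D^1_{0,0}|² = |d^1_{0,0}(β)|² = (-0.501995)² = 0.251999 (the z-rotation phases have unit modulus)

P=0.2520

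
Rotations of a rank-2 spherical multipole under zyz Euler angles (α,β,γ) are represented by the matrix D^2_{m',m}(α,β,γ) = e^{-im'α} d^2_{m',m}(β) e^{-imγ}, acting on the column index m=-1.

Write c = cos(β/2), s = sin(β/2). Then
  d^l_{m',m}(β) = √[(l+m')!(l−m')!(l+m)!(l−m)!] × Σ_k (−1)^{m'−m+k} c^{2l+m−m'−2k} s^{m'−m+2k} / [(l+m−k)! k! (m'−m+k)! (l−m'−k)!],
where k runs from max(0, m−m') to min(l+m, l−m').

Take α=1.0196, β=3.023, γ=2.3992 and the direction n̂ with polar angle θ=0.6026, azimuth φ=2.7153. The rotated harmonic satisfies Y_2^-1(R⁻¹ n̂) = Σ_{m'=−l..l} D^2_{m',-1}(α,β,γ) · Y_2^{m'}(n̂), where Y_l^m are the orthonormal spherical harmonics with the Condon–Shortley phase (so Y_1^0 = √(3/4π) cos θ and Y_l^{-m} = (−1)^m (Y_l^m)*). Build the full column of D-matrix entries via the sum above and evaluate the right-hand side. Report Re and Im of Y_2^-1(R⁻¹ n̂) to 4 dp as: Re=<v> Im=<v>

Need the full column D^2_{m',-1} for m'=−2..2 at α=1.0196, β=3.023, γ=2.3992.
cos(β/2)=0.059262, sin(β/2)=0.998242
d^2_{-2,-1}: single k=1 term ⇒ +0.000416;  D = -0.000112-0.000400i
d^2_{-1,-1}: k∈[0..1] ⇒ +0.000012 -0.010499 = -0.010486;  D = +0.010086+0.002870i
d^2_{0,-1}: k∈[0..1] ⇒ -0.000509 +0.144397 = +0.143888;  D = -0.106024+0.097276i
d^2_{1,-1}: k∈[0..1] ⇒ +0.010499 -0.992988 = -0.982490;  D = -0.186706-0.964586i
d^2_{2,-1}: single k=0 term ⇒ -0.117899;  D = -0.110342-0.041533i
Y_2^{m'}(θ=0.6026,φ=2.7153) and Σ D·Y over m':
  (-0.0001-0.0004i)·(+0.0817+0.0934i)  (+0.0101+0.0029i)·(-0.3285-0.1492i)  (-0.1060+0.0973i)·(+0.3268+0.0000i)  (-0.1867-0.9646i)·(+0.3285-0.1492i)  (-0.1103-0.0415i)·(+0.0817-0.0934i)
Y_2^-1(R⁻¹ n̂) = -0.255610-0.252758i

Re=-0.2556 Im=-0.2528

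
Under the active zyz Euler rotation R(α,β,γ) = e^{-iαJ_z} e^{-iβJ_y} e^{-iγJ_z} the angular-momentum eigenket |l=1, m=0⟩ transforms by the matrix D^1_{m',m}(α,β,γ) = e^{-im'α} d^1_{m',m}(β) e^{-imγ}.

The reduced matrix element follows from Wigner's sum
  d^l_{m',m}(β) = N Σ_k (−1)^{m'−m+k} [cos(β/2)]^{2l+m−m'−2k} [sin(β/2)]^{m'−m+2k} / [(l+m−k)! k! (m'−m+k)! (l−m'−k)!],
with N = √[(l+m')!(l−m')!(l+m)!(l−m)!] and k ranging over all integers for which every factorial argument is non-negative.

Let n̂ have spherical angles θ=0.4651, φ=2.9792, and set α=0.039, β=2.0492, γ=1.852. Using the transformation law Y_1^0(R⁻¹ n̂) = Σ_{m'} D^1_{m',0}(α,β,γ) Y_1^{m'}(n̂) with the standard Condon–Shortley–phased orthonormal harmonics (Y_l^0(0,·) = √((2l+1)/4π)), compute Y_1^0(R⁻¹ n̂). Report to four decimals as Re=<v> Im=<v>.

Need the full column D^1_{m',0} for m'=−1..1 at α=0.039, β=2.0492, γ=1.852.
cos(β/2)=0.519441, sin(β/2)=0.854506
d^1_{-1,0}: single k=1 term ⇒ +0.627721;  D = +0.627243+0.024475i
d^1_{0,0}: k∈[0..1] ⇒ +0.269819 -0.730181 = -0.460363;  D = -0.460363+0.000000i
d^1_{1,0}: single k=0 term ⇒ -0.627721;  D = -0.627243+0.024475i
Y_1^{m'}(θ=0.4651,φ=2.9792) and Σ D·Y over m':
  (+0.6272+0.0245i)·(-0.1529-0.0251i)  (-0.4604+0.0000i)·(+0.4367+0.0000i)  (-0.6272+0.0245i)·(+0.1529-0.0251i)
Y_1^0(R⁻¹ n̂) = -0.391650+0.000000i

Re=-0.3917 Im=0.0000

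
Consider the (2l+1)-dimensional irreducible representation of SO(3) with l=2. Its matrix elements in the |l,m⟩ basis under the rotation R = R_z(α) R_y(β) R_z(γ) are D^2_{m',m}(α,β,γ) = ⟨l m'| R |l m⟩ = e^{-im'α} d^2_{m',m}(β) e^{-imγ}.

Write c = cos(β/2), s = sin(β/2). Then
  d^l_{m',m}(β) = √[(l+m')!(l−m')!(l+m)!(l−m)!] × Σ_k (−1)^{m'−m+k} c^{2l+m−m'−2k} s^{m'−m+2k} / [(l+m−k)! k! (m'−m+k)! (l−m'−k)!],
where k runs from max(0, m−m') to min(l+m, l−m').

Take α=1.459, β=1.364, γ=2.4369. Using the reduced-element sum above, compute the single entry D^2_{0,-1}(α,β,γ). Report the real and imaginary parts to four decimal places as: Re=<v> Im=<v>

First d^2_{0,-1}(β=1.364), then the phase factors e^{-i(0)α} and e^{-i(-1)γ}:
Half-angle: c=0.776314, s=0.630347. N=√(2·2·1·6)=4.898979
The bounds max(0,m−m')=0 and min(l+m,l−m')=1 give 2 terms
  k=0: (−1)^1·4.8990/(2)·0.7763^3·0.6303^1 = -0.722382
  k=1: (−1)^2·4.8990/(2)·0.7763^1·0.6303^3 = +0.476268
d^2_{0,-1}(1.364) = -0.722382 +0.476268 = -0.246113
Phases: e^{-i·(0)·1.459}=+1.000000+0.000000i, e^{-i·(-1)·2.4369}=-0.761811+0.647800i ⇒ D=+0.187492-0.159432i

Re=0.1875 Im=-0.1594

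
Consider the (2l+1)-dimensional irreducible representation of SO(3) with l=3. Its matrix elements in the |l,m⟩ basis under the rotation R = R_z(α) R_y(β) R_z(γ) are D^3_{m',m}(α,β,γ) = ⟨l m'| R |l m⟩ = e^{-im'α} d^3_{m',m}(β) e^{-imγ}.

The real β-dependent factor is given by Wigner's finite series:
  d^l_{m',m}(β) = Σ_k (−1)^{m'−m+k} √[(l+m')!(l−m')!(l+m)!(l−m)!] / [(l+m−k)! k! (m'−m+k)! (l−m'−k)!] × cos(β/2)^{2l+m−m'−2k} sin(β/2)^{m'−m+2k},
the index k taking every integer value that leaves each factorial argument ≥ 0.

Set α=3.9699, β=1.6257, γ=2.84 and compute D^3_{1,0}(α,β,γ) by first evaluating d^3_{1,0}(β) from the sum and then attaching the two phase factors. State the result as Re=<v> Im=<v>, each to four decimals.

Re=-0.2879 Im=0.3138

Split into d^3_{1,0}(β=1.6257) × two z-phases.
c=cos(1.6257/2)=0.687431, s=sin(1.6257/2)=0.726249; N=√[24·2·6·6]=41.569219
Admissible k: 0..2 (factorial args all ≥0)
  k=0: (−1)^1·41.5692/(12)·0.6874^5·0.7262^1 = -0.386210
  k=1: (−1)^2·41.5692/(4)·0.6874^3·0.7262^3 = +1.293175
  k=2: (−1)^3·41.5692/(12)·0.6874^1·0.7262^5 = -0.481115
d^3_{1,0}(1.6257) = -0.386210 +1.293175 -0.481115 = +0.425850
D = (-0.676124+0.736788i)·(+0.425850)·(+1.000000+0.000000i) = -0.287927+0.313761i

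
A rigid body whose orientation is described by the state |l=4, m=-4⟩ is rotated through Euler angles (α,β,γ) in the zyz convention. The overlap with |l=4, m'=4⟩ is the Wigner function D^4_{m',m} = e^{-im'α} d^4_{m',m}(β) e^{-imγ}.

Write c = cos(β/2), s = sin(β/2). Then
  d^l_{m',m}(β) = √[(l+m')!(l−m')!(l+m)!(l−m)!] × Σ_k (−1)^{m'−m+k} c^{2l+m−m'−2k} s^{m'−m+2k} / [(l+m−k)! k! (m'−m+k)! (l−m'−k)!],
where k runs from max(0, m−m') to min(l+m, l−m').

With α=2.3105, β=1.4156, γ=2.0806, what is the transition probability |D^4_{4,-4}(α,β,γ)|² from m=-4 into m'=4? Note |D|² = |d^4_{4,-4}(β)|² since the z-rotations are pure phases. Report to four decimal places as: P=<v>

P=0.0010

Split into d^4_{4,-4}(β=1.4156) × two z-phases.
c=cos(1.4156/2)=0.759794, s=sin(1.4156/2)=0.650164; N=√[40320·1·1·40320]=40320.000000
Admissible k: 0..0 (factorial args all ≥0)
  k=0: (−1)^8·40320.0000/(40320)·0.7598^0·0.6502^8 = +0.031929
d^4_{4,-4}(1.4156) = +0.031929
|D^4_{4,-4}|² = |d^4_{4,-4}(β)|² = (+0.031929)² = 0.001019 (the z-rotation phases have unit modulus)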